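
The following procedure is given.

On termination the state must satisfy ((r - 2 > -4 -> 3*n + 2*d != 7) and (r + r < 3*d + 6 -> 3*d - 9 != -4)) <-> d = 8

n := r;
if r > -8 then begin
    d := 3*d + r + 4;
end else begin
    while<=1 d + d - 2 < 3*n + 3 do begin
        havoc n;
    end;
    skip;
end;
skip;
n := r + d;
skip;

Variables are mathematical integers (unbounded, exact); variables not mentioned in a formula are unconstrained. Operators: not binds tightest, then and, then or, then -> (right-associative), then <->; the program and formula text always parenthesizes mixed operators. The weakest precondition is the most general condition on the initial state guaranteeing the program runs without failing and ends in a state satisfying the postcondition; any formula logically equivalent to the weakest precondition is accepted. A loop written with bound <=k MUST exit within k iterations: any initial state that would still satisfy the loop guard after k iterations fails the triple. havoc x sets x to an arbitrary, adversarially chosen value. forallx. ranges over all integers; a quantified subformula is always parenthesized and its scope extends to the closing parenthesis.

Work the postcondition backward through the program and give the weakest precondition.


Working backward. After the program, the postcondition ((r - 2 > -4 -> 3*n + 2*d != 7) and (r + r < 3*d + 6 -> 3*d - 9 != -4)) <-> d = 8 must hold; in canonical form it is ((r > -2 -> 2*d + 3*n != 7) and (2*r < 3*d + 6 -> 3*d != 5)) <-> d = 8.
Before skip: ((r > -2 -> 2*d + 3*n != 7) and (2*r < 3*d + 6 -> 3*d != 5)) <-> d = 8
Before n := r + d: ((r > -2 -> 5*d + 3*r != 7) and (2*r < 3*d + 6 -> 3*d != 5)) <-> d = 8
Before skip: ((r > -2 -> 5*d + 3*r != 7) and (2*r < 3*d + 6 -> 3*d != 5)) <-> d = 8
Then branch requires ((r > -2 -> 15*d + 8*r != -13) and (9*d + r > -18 -> 9*d + 3*r != -7)) <-> 3*d + r = 4; else branch requires (2*d < 3*n + 5 -> (forall n_1. ((not (2*d < 3*n_1 + 5)) and (((r > -2 -> 5*d + 3*r != 7) and (2*r < 3*d + 6 -> 3*d != 5)) <-> d = 8)))) and ((not (2*d < 3*n + 5)) -> (((r > -2 -> 5*d + 3*r != 7) and (2*r < 3*d + 6 -> 3*d != 5)) <-> d = 8)).
Before the if: (r > -8 -> (((r > -2 -> 15*d + 8*r != -13) and (9*d + r > -18 -> 9*d + 3*r != -7)) <-> 3*d + r = 4)) and ((not (r > -8)) -> ((2*d < 3*n + 5 -> (forall n_1. ((not (2*d < 3*n_1 + 5)) and (((r > -2 -> 5*d + 3*r != 7) and (2*r < 3*d + 6 -> 3*d != 5)) <-> d = 8)))) and ((not (2*d < 3*n + 5)) -> (((r > -2 -> 5*d + 3*r != 7) and (2*r < 3*d + 6 -> 3*d != 5)) <-> d = 8))))
Before n := r: (r > -8 -> (((r > -2 -> 15*d + 8*r != -13) and (9*d + r > -18 -> 9*d + 3*r != -7)) <-> 3*d + r = 4)) and ((not (r > -8)) -> ((2*d < 3*r + 5 -> (forall n_1. ((not (2*d < 3*n_1 + 5)) and (((r > -2 -> 5*d + 3*r != 7) and (2*r < 3*d + 6 -> 3*d != 5)) <-> d = 8)))) and ((not (2*d < 3*r + 5)) -> (((r > -2 -> 5*d + 3*r != 7) and (2*r < 3*d + 6 -> 3*d != 5)) <-> d = 8))))
Answer: WP = (r > -8 -> (((r > -2 -> 15*d + 8*r != -13) and (9*d + r > -18 -> 9*d + 3*r != -7)) <-> 3*d + r = 4)) and ((not (r > -8)) -> ((2*d < 3*r + 5 -> (forall n_1. ((not (2*d < 3*n_1 + 5)) and (((r > -2 -> 5*d + 3*r != 7) and (2*r < 3*d + 6 -> 3*d != 5)) <-> d = 8)))) and ((not (2*d < 3*r + 5)) -> (((r > -2 -> 5*d + 3*r != 7) and (2*r < 3*d + 6 -> 3*d != 5)) <-> d = 8))))


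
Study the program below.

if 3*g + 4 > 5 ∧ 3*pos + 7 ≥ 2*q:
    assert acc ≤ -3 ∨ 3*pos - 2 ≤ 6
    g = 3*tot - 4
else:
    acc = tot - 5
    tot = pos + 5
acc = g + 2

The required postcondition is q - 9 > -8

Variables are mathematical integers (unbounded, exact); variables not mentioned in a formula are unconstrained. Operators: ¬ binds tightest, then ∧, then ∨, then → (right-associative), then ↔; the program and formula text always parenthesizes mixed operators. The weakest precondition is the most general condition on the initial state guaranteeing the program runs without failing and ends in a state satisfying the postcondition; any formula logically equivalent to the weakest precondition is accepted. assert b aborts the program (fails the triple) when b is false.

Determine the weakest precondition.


Working backward. After the program, the postcondition q - 9 > -8 must hold; in canonical form it is q > 1.
Before acc := g + 2: q > 1
Then branch requires (acc ≤ -3 ∨ 3*pos ≤ 8) ∧ q > 1; else branch requires q > 1.
Before the if: ((3*g > 1 ∧ 3*pos ≥ 2*q - 7) → ((acc ≤ -3 ∨ 3*pos ≤ 8) ∧ q > 1)) ∧ ((¬(3*g > 1 ∧ 3*pos ≥ 2*q - 7)) → q > 1)
Answer: WP = ((3*g > 1 ∧ 3*pos ≥ 2*q - 7) → ((acc ≤ -3 ∨ 3*pos ≤ 8) ∧ q > 1)) ∧ ((¬(3*g > 1 ∧ 3*pos ≥ 2*q - 7)) → q > 1)


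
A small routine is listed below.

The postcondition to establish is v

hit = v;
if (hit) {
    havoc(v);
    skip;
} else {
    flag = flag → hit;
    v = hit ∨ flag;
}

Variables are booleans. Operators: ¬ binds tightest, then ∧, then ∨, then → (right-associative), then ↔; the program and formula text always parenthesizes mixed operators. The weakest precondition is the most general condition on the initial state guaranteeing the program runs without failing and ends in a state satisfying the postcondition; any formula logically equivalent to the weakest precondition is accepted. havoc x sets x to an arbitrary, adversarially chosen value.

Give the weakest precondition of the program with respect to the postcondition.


Working backward. After the program, v must hold.
Then branch requires false; else branch requires hit ∨ (flag → hit).
Before the if: (¬hit) ∧ ((¬hit) → (hit ∨ (flag → hit)))
Before hit := v: (¬v) ∧ ((¬v) → (v ∨ (flag → v)))
Answer: WP = (¬v) ∧ ((¬v) → (v ∨ (flag → v)))


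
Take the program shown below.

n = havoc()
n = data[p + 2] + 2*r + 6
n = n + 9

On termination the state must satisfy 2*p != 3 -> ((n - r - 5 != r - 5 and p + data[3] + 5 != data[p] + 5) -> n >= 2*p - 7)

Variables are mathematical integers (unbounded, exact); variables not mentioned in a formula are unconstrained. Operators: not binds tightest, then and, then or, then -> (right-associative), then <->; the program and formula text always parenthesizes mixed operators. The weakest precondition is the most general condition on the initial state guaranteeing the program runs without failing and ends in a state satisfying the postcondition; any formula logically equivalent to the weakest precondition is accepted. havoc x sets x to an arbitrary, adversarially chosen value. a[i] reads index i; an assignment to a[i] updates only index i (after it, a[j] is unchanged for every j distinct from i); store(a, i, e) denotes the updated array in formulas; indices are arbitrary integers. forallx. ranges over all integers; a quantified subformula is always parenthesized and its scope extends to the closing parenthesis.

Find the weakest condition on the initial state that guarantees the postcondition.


Working backward. After the program, the postcondition 2*p != 3 -> ((n - r - 5 != r - 5 and p + data[3] + 5 != data[p] + 5) -> n >= 2*p - 7) must hold; in canonical form it is 2*p != 3 -> ((n != 2*r and data[3] + p != data[p]) -> n >= 2*p - 7).
Before n := n + 9: 2*p != 3 -> ((n != 2*r - 9 and data[3] + p != data[p]) -> n >= 2*p - 16)
Before n := data[p + 2] + 2*r + 6: 2*p != 3 -> ((data[p + 2] != -15 and data[3] + p != data[p]) -> data[p + 2] + 2*r >= 2*p - 22)
Before havoc n: 2*p != 3 -> ((data[p + 2] != -15 and data[3] + p != data[p]) -> data[p + 2] + 2*r >= 2*p - 22)
Answer: WP = 2*p != 3 -> ((data[p + 2] != -15 and data[3] + p != data[p]) -> data[p + 2] + 2*r >= 2*p - 22)


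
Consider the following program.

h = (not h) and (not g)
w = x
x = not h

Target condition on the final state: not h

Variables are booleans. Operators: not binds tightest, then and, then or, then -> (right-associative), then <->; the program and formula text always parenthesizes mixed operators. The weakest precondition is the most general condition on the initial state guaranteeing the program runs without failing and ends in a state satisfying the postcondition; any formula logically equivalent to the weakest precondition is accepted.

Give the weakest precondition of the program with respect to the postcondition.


Working backward. After the program, not h must hold.
Before x := not h: not h
Before w := x: not h
Before h := (not h) and (not g): not ((not h) and (not g))
Answer: WP = not ((not h) and (not g))


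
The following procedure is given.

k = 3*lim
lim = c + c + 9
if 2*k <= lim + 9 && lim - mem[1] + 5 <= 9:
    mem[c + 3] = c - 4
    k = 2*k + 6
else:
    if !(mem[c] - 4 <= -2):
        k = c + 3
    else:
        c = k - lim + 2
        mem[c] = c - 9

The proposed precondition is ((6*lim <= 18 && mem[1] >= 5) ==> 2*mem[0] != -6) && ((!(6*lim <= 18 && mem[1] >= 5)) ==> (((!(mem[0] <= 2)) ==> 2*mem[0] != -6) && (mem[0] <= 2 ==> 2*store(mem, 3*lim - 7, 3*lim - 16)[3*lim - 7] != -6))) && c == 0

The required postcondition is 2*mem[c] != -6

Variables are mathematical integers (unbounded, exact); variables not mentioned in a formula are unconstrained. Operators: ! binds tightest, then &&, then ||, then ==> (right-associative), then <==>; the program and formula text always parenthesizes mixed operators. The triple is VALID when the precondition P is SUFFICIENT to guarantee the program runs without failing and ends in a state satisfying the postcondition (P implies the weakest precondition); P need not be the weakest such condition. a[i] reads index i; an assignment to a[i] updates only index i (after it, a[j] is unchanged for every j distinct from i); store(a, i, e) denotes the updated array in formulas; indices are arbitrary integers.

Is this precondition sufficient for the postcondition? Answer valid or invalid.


Working backward. After the program, 2*mem[c] != -6 must hold.
Then branch requires 2*store(mem, c + 3, c - 4)[c] != -6; else branch requires ((!(mem[c] <= 2)) ==> 2*mem[c] != -6) && (mem[c] <= 2 ==> 2*store(mem, k - lim + 2, k - lim - 7)[k - lim + 2] != -6).
Before the if: ((2*k <= lim + 9 && lim <= mem[1] + 4) ==> 2*store(mem, c + 3, c - 4)[c] != -6) && ((!(2*k <= lim + 9 && lim <= mem[1] + 4)) ==> (((!(mem[c] <= 2)) ==> 2*mem[c] != -6) && (mem[c] <= 2 ==> 2*store(mem, k - lim + 2, k - lim - 7)[k - lim + 2] != -6)))
Before lim := c + c + 9: ((2*k <= 2*c + 18 && 2*c <= mem[1] - 5) ==> 2*store(mem, c + 3, c - 4)[c] != -6) && ((!(2*k <= 2*c + 18 && 2*c <= mem[1] - 5)) ==> (((!(mem[c] <= 2)) ==> 2*mem[c] != -6) && (mem[c] <= 2 ==> 2*store(mem, -2*c + k - 7, -2*c + k - 16)[-2*c + k - 7] != -6)))
Before k := 3*lim: ((6*lim <= 2*c + 18 && 2*c <= mem[1] - 5) ==> 2*store(mem, c + 3, c - 4)[c] != -6) && ((!(6*lim <= 2*c + 18 && 2*c <= mem[1] - 5)) ==> (((!(mem[c] <= 2)) ==> 2*mem[c] != -6) && (mem[c] <= 2 ==> 2*store(mem, -2*c + 3*lim - 7, -2*c + 3*lim - 16)[-2*c + 3*lim - 7] != -6)))
The weakest precondition is ((6*lim <= 2*c + 18 && 2*c <= mem[1] - 5) ==> 2*store(mem, c + 3, c - 4)[c] != -6) && ((!(6*lim <= 2*c + 18 && 2*c <= mem[1] - 5)) ==> (((!(mem[c] <= 2)) ==> 2*mem[c] != -6) && (mem[c] <= 2 ==> 2*store(mem, -2*c + 3*lim - 7, -2*c + 3*lim - 16)[-2*c + 3*lim - 7] != -6))).
Check whether ((6*lim <= 18 && mem[1] >= 5) ==> 2*mem[0] != -6) && ((!(6*lim <= 18 && mem[1] >= 5)) ==> (((!(mem[0] <= 2)) ==> 2*mem[0] != -6) && (mem[0] <= 2 ==> 2*store(mem, 3*lim - 7, 3*lim - 16)[3*lim - 7] != -6))) && c == 0 implies it.
Every state satisfying the precondition satisfies the weakest precondition: the implication holds.
Answer: valid


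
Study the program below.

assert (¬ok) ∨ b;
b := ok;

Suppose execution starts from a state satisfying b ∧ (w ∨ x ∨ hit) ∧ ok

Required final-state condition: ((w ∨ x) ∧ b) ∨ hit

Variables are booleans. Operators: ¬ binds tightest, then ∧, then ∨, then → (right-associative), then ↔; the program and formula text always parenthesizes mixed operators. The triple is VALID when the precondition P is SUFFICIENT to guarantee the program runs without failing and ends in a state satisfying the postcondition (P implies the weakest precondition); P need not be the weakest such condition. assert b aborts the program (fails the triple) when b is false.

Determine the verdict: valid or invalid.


Working backward. After the program, ((w ∨ x) ∧ b) ∨ hit must hold.
Before b := ok: ((w ∨ x) ∧ ok) ∨ hit
Before assert (¬ok) ∨ b: ((¬ok) ∨ b) ∧ (((w ∨ x) ∧ ok) ∨ hit)
The weakest precondition is ((¬ok) ∨ b) ∧ (((w ∨ x) ∧ ok) ∨ hit).
Check whether b ∧ (w ∨ x ∨ hit) ∧ ok implies it.
Every state satisfying the precondition satisfies the weakest precondition: the implication holds.
Answer: valid


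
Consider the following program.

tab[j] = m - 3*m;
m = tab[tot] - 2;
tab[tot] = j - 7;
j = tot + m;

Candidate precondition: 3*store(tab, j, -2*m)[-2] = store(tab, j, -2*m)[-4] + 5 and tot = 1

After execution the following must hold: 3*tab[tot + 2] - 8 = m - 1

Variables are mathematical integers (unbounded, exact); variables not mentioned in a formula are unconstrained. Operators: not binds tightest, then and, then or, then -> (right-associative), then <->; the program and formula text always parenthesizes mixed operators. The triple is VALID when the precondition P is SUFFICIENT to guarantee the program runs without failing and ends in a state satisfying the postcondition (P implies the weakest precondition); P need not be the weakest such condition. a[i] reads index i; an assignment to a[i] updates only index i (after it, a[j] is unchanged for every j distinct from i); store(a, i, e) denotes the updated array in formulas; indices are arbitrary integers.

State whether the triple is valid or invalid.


Working backward. After the program, the postcondition 3*tab[tot + 2] - 8 = m - 1 must hold; in canonical form it is 3*tab[tot + 2] = m + 7.
Before j := tot + m: 3*tab[tot + 2] = m + 7
Before tab[tot] := j - 7: 3*store(tab, tot, j - 7)[tot + 2] = m + 7
Before m := tab[tot] - 2: 3*store(tab, tot, j - 7)[tot + 2] = tab[tot] + 5
Before tab[j] := m - 3*m: 3*store(store(tab, j, -2*m), tot, j - 7)[tot + 2] = store(tab, j, -2*m)[tot] + 5
The weakest precondition is 3*store(store(tab, j, -2*m), tot, j - 7)[tot + 2] = store(tab, j, -2*m)[tot] + 5.
Check whether 3*store(tab, j, -2*m)[-2] = store(tab, j, -2*m)[-4] + 5 and tot = 1 implies it.
Countermodel: at the initial state j = -4, m = 90454, tab = {[-4] = 2, [-2] = -60301, [1] = 0, [3] = -11794, elsewhere 2}, tot = 1, the precondition holds but the weakest precondition fails.
Answer: invalid


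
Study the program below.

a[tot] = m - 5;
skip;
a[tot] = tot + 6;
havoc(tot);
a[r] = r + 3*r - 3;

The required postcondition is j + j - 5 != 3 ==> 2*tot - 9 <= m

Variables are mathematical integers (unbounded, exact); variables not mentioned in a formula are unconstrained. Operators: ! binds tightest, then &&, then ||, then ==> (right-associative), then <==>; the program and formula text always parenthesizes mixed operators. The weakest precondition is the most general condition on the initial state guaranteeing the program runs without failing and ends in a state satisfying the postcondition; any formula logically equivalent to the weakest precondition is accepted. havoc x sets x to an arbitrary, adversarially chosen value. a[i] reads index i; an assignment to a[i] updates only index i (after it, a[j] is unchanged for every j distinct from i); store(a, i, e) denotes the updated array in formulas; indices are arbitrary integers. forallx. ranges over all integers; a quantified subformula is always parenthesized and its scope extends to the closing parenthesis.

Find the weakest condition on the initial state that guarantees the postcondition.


Working backward. After the program, the postcondition j + j - 5 != 3 ==> 2*tot - 9 <= m must hold; in canonical form it is 2*j != 8 ==> 2*tot <= m + 9.
Before a[r] := r + 3*r - 3: 2*j != 8 ==> 2*tot <= m + 9
Before havoc tot: forall tot_1. (2*j != 8 ==> 2*tot_1 <= m + 9)
Before a[tot] := tot + 6: forall tot_1. (2*j != 8 ==> 2*tot_1 <= m + 9)
Before skip: forall tot_1. (2*j != 8 ==> 2*tot_1 <= m + 9)
Before a[tot] := m - 5: forall tot_1. (2*j != 8 ==> 2*tot_1 <= m + 9)
Answer: WP = forall tot_1. (2*j != 8 ==> 2*tot_1 <= m + 9)


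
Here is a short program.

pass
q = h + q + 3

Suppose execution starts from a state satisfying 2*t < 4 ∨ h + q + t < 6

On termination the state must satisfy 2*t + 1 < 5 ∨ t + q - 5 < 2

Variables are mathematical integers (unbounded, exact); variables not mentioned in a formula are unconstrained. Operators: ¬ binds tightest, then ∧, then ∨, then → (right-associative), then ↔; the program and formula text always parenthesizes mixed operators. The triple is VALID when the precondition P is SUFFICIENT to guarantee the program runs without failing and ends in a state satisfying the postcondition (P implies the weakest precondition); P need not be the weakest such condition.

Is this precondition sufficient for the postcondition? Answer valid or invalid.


Working backward. After the program, the postcondition 2*t + 1 < 5 ∨ t + q - 5 < 2 must hold; in canonical form it is 2*t < 4 ∨ q + t < 7.
Before q := h + q + 3: 2*t < 4 ∨ h + q + t < 4
Before skip: 2*t < 4 ∨ h + q + t < 4
The weakest precondition is 2*t < 4 ∨ h + q + t < 4.
Check whether 2*t < 4 ∨ h + q + t < 6 implies it.
Countermodel: at the initial state h = 2, q = 0, t = 2, the precondition holds but the weakest precondition fails.
Answer: invalid


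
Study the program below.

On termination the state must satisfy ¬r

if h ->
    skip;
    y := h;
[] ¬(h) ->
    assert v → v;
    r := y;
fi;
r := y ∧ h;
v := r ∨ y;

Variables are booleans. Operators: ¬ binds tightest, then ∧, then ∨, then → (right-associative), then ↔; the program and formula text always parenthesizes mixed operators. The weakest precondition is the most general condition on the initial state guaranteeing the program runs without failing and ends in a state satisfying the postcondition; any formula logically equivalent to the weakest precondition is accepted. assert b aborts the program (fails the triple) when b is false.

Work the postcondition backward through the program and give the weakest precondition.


Working backward. After the program, ¬r must hold.
Before v := r ∨ y: ¬r
Before r := y ∧ h: ¬(y ∧ h)
Then branch requires ¬h; else branch requires ¬(y ∧ h).
Before the if: (h → (¬h)) ∧ ((¬h) → (¬(y ∧ h)))
Answer: WP = (h → (¬h)) ∧ ((¬h) → (¬(y ∧ h)))


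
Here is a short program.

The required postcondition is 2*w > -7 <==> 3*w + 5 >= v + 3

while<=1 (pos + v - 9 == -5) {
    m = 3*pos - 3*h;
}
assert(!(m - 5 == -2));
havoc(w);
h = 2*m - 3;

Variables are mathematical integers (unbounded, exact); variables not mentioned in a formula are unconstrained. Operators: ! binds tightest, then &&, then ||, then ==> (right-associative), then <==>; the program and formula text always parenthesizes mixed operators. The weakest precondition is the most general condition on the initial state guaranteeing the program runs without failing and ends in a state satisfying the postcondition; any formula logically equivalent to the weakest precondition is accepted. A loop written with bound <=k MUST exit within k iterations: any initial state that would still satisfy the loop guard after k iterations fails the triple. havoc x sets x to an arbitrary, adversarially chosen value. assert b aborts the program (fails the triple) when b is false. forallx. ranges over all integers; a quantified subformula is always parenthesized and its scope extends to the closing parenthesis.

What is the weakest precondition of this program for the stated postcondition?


Working backward. After the program, the postcondition 2*w > -7 <==> 3*w + 5 >= v + 3 must hold; in canonical form it is 2*w > -7 <==> 3*w >= v - 2.
Before h := 2*m - 3: 2*w > -7 <==> 3*w >= v - 2
Before havoc w: forall w_1. (2*w_1 > -7 <==> 3*w_1 >= v - 2)
Before assert !(m - 5 == -2): (!(m == 3)) && (forall w_1. (2*w_1 > -7 <==> 3*w_1 >= v - 2))
Before the loop (bound <=1), unroll the exhaustion recursion (WP_0 = exit-now case; WP_j = one more guarded iteration, up to j = 1):
  WP_0: (!(pos + v == 4)) && (!(m == 3)) && (forall w_1. (2*w_1 > -7 <==> 3*w_1 >= v - 2))
  WP_1: (pos + v == 4 ==> ((!(pos + v == 4)) && (!(3*pos == 3*h + 3)) && (forall w_1. (2*w_1 > -7 <==> 3*w_1 >= v - 2)))) && ((!(pos + v == 4)) ==> ((!(m == 3)) && (forall w_1. (2*w_1 > -7 <==> 3*w_1 >= v - 2))))
So before the loop: (pos + v == 4 ==> ((!(pos + v == 4)) && (!(3*pos == 3*h + 3)) && (forall w_1. (2*w_1 > -7 <==> 3*w_1 >= v - 2)))) && ((!(pos + v == 4)) ==> ((!(m == 3)) && (forall w_1. (2*w_1 > -7 <==> 3*w_1 >= v - 2))))
Answer: WP = (pos + v == 4 ==> ((!(pos + v == 4)) && (!(3*pos == 3*h + 3)) && (forall w_1. (2*w_1 > -7 <==> 3*w_1 >= v - 2)))) && ((!(pos + v == 4)) ==> ((!(m == 3)) && (forall w_1. (2*w_1 > -7 <==> 3*w_1 >= v - 2))))


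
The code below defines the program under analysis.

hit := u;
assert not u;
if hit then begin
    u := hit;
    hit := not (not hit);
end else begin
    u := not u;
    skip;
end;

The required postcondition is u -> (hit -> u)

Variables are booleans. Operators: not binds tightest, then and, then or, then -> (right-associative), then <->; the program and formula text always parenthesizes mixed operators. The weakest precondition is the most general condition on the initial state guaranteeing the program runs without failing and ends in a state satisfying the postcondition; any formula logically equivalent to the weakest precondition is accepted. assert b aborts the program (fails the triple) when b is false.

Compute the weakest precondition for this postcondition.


Working backward. After the program, u -> (hit -> u) must hold.
Then branch requires true; else branch requires (not u) -> (hit -> (not u)).
Before the if: (not hit) -> ((not u) -> (hit -> (not u)))
Before assert not u: (not u) and ((not hit) -> ((not u) -> (hit -> (not u))))
Before hit := u: (not u) and ((not u) -> ((not u) -> (u -> (not u))))
Answer: WP = (not u) and ((not u) -> ((not u) -> (u -> (not u))))


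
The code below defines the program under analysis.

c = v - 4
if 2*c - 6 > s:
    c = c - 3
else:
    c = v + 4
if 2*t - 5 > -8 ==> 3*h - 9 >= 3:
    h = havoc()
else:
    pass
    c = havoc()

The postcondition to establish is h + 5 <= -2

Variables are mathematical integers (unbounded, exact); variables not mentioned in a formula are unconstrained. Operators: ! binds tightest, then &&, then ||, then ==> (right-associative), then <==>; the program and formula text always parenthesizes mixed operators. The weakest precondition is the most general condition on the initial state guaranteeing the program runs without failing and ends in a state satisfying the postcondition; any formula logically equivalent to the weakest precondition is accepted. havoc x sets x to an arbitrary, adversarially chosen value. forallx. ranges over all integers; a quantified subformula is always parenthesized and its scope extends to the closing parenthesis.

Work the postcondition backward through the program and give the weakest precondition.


Working backward. After the program, the postcondition h + 5 <= -2 must hold; in canonical form it is h <= -7.
Then branch requires forall h_1. h_1 <= -7; else branch requires h <= -7.
Before the if: ((2*t > -3 ==> 3*h >= 12) ==> (forall h_1. h_1 <= -7)) && ((!(2*t > -3 ==> 3*h >= 12)) ==> h <= -7)
Then branch requires ((2*t > -3 ==> 3*h >= 12) ==> (forall h_1. h_1 <= -7)) && ((!(2*t > -3 ==> 3*h >= 12)) ==> h <= -7); else branch requires ((2*t > -3 ==> 3*h >= 12) ==> (forall h_1. h_1 <= -7)) && ((!(2*t > -3 ==> 3*h >= 12)) ==> h <= -7).
Before the if: (2*c > s + 6 ==> (((2*t > -3 ==> 3*h >= 12) ==> (forall h_1. h_1 <= -7)) && ((!(2*t > -3 ==> 3*h >= 12)) ==> h <= -7))) && ((!(2*c > s + 6)) ==> (((2*t > -3 ==> 3*h >= 12) ==> (forall h_1. h_1 <= -7)) && ((!(2*t > -3 ==> 3*h >= 12)) ==> h <= -7)))
Before c := v - 4: (2*v > s + 14 ==> (((2*t > -3 ==> 3*h >= 12) ==> (forall h_1. h_1 <= -7)) && ((!(2*t > -3 ==> 3*h >= 12)) ==> h <= -7))) && ((!(2*v > s + 14)) ==> (((2*t > -3 ==> 3*h >= 12) ==> (forall h_1. h_1 <= -7)) && ((!(2*t > -3 ==> 3*h >= 12)) ==> h <= -7)))
Answer: WP = (2*v > s + 14 ==> (((2*t > -3 ==> 3*h >= 12) ==> (forall h_1. h_1 <= -7)) && ((!(2*t > -3 ==> 3*h >= 12)) ==> h <= -7))) && ((!(2*v > s + 14)) ==> (((2*t > -3 ==> 3*h >= 12) ==> (forall h_1. h_1 <= -7)) && ((!(2*t > -3 ==> 3*h >= 12)) ==> h <= -7)))


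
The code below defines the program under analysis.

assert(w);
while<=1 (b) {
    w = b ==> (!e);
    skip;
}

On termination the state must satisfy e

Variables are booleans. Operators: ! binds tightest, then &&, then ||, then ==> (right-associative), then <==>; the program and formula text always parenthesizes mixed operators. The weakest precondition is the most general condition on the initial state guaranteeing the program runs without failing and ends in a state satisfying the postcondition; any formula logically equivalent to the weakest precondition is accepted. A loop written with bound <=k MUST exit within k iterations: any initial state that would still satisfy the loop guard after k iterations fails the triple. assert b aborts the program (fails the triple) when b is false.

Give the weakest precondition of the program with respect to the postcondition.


Working backward. After the program, e must hold.
Before the loop (bound <=1), unroll the exhaustion recursion (WP_0 = exit-now case; WP_j = one more guarded iteration, up to j = 1):
  WP_0: (!b) && e
  WP_1: (b ==> ((!b) && e)) && ((!b) ==> e)
So before the loop: (b ==> ((!b) && e)) && ((!b) ==> e)
Before assert w: w && (b ==> ((!b) && e)) && ((!b) ==> e)
Answer: WP = w && (b ==> ((!b) && e)) && ((!b) ==> e)


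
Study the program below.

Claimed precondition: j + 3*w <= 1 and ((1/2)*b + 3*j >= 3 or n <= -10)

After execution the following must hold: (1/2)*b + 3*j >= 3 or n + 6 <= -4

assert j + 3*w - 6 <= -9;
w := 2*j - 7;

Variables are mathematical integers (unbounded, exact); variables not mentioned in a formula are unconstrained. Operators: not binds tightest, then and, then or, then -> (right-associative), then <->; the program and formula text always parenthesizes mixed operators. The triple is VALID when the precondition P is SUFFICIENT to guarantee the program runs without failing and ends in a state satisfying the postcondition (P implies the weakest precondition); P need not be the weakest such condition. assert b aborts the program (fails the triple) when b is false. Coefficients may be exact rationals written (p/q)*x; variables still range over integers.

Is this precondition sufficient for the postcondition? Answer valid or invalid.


Working backward. After the program, the postcondition (1/2)*b + 3*j >= 3 or n + 6 <= -4 must hold; in canonical form it is (1/2)*b + 3*j >= 3 or n <= -10.
Before w := 2*j - 7: (1/2)*b + 3*j >= 3 or n <= -10
Before assert j + 3*w - 6 <= -9: j + 3*w <= -3 and ((1/2)*b + 3*j >= 3 or n <= -10)
The weakest precondition is j + 3*w <= -3 and ((1/2)*b + 3*j >= 3 or n <= -10).
Check whether j + 3*w <= 1 and ((1/2)*b + 3*j >= 3 or n <= -10) implies it.
Countermodel: at the initial state b = 18, j = -2, n = -9, w = 0, the precondition holds but the weakest precondition fails.
Answer: invalid


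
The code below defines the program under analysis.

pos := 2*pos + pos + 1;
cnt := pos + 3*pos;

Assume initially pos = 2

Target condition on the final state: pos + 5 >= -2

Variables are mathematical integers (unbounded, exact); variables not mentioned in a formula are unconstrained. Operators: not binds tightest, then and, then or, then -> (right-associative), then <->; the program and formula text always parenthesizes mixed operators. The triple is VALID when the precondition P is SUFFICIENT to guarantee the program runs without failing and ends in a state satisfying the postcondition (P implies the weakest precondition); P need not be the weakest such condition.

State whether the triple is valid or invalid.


Working backward. After the program, the postcondition pos + 5 >= -2 must hold; in canonical form it is pos >= -7.
Before cnt := pos + 3*pos: pos >= -7
Before pos := 2*pos + pos + 1: 3*pos >= -8
The weakest precondition is 3*pos >= -8.
Check whether pos = 2 implies it.
Every state satisfying the precondition satisfies the weakest precondition: the implication holds.
Answer: valid


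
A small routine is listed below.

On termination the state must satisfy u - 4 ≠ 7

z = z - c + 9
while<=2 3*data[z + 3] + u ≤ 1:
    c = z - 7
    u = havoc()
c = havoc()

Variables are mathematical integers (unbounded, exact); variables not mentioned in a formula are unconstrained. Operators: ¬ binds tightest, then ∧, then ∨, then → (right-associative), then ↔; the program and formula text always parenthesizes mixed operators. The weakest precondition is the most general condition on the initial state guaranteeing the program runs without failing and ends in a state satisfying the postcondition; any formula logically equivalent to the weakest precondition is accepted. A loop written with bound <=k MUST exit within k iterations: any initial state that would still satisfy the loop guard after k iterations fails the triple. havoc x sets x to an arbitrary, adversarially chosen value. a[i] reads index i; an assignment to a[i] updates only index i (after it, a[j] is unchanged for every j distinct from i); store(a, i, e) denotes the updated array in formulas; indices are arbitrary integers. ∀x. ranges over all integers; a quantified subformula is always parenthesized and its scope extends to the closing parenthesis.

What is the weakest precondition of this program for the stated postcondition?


Working backward. After the program, the postcondition u - 4 ≠ 7 must hold; in canonical form it is u ≠ 11.
Before havoc c: u ≠ 11
Before the loop (bound <=2), unroll the exhaustion recursion (WP_0 = exit-now case; WP_j = one more guarded iteration, up to j = 2):
  WP_0: (¬(3*data[z + 3] + u ≤ 1)) ∧ u ≠ 11
  WP_1: (3*data[z + 3] + u ≤ 1 → (∀u_1. ((¬(3*data[z + 3] + u_1 ≤ 1)) ∧ u_1 ≠ 11))) ∧ ((¬(3*data[z + 3] + u ≤ 1)) → u ≠ 11)
  WP_2: (3*data[z + 3] + u ≤ 1 → (∀u_2. ((3*data[z + 3] + u_2 ≤ 1 → (∀u_1. ((¬(3*data[z + 3] + u_1 ≤ 1)) ∧ u_1 ≠ 11))) ∧ ((¬(3*data[z + 3] + u_2 ≤ 1)) → u_2 ≠ 11)))) ∧ ((¬(3*data[z + 3] + u ≤ 1)) → u ≠ 11)
So before the loop: (3*data[z + 3] + u ≤ 1 → (∀u_2. ((3*data[z + 3] + u_2 ≤ 1 → (∀u_1. ((¬(3*data[z + 3] + u_1 ≤ 1)) ∧ u_1 ≠ 11))) ∧ ((¬(3*data[z + 3] + u_2 ≤ 1)) → u_2 ≠ 11)))) ∧ ((¬(3*data[z + 3] + u ≤ 1)) → u ≠ 11)
Before z := z - c + 9: (3*data[-c + z + 12] + u ≤ 1 → (∀u_2. ((3*data[-c + z + 12] + u_2 ≤ 1 → (∀u_1. ((¬(3*data[-c + z + 12] + u_1 ≤ 1)) ∧ u_1 ≠ 11))) ∧ ((¬(3*data[-c + z + 12] + u_2 ≤ 1)) → u_2 ≠ 11)))) ∧ ((¬(3*data[-c + z + 12] + u ≤ 1)) → u ≠ 11)
Answer: WP = (3*data[-c + z + 12] + u ≤ 1 → (∀u_2. ((3*data[-c + z + 12] + u_2 ≤ 1 → (∀u_1. ((¬(3*data[-c + z + 12] + u_1 ≤ 1)) ∧ u_1 ≠ 11))) ∧ ((¬(3*data[-c + z + 12] + u_2 ≤ 1)) → u_2 ≠ 11)))) ∧ ((¬(3*data[-c + z + 12] + u ≤ 1)) → u ≠ 11)


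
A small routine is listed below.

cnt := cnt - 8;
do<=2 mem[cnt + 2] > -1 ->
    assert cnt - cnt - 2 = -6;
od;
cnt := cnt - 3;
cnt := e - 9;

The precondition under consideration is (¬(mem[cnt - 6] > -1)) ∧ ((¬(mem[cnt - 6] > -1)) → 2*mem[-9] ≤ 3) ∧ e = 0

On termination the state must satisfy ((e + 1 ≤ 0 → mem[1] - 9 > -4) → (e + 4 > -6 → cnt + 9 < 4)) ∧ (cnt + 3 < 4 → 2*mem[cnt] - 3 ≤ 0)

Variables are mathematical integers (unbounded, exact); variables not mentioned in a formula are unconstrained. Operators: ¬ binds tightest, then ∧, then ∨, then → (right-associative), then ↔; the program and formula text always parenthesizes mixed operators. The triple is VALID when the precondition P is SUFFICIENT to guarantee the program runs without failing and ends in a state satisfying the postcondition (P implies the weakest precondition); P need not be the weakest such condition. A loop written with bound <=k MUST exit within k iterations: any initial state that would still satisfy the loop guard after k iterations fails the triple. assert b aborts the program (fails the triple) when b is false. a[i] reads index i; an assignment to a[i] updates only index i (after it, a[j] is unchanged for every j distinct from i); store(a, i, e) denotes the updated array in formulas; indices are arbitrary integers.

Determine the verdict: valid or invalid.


Working backward. After the program, the postcondition ((e + 1 ≤ 0 → mem[1] - 9 > -4) → (e + 4 > -6 → cnt + 9 < 4)) ∧ (cnt + 3 < 4 → 2*mem[cnt] - 3 ≤ 0) must hold; in canonical form it is ((e ≤ -1 → mem[1] > 5) → (e > -10 → cnt < -5)) ∧ (cnt < 1 → 2*mem[cnt] ≤ 3).
Before cnt := e - 9: ((e ≤ -1 → mem[1] > 5) → (e > -10 → e < 4)) ∧ (e < 10 → 2*mem[e - 9] ≤ 3)
Before cnt := cnt - 3: ((e ≤ -1 → mem[1] > 5) → (e > -10 → e < 4)) ∧ (e < 10 → 2*mem[e - 9] ≤ 3)
Before the loop (bound <=2), unroll the exhaustion recursion (WP_0 = exit-now case; WP_j = one more guarded iteration, up to j = 2):
  WP_0: (¬(mem[cnt + 2] > -1)) ∧ ((e ≤ -1 → mem[1] > 5) → (e > -10 → e < 4)) ∧ (e < 10 → 2*mem[e - 9] ≤ 3)
  WP_1: (¬(mem[cnt + 2] > -1)) ∧ ((¬(mem[cnt + 2] > -1)) → (((e ≤ -1 → mem[1] > 5) → (e > -10 → e < 4)) ∧ (e < 10 → 2*mem[e - 9] ≤ 3)))
  WP_2: (¬(mem[cnt + 2] > -1)) ∧ ((¬(mem[cnt + 2] > -1)) → (((e ≤ -1 → mem[1] > 5) → (e > -10 → e < 4)) ∧ (e < 10 → 2*mem[e - 9] ≤ 3)))
So before the loop: (¬(mem[cnt + 2] > -1)) ∧ ((¬(mem[cnt + 2] > -1)) → (((e ≤ -1 → mem[1] > 5) → (e > -10 → e < 4)) ∧ (e < 10 → 2*mem[e - 9] ≤ 3)))
Before cnt := cnt - 8: (¬(mem[cnt - 6] > -1)) ∧ ((¬(mem[cnt - 6] > -1)) → (((e ≤ -1 → mem[1] > 5) → (e > -10 → e < 4)) ∧ (e < 10 → 2*mem[e - 9] ≤ 3)))
The weakest precondition is (¬(mem[cnt - 6] > -1)) ∧ ((¬(mem[cnt - 6] > -1)) → (((e ≤ -1 → mem[1] > 5) → (e > -10 → e < 4)) ∧ (e < 10 → 2*mem[e - 9] ≤ 3))).
Check whether (¬(mem[cnt - 6] > -1)) ∧ ((¬(mem[cnt - 6] > -1)) → 2*mem[-9] ≤ 3) ∧ e = 0 implies it.
Every state satisfying the precondition satisfies the weakest precondition: the implication holds.
Answer: valid


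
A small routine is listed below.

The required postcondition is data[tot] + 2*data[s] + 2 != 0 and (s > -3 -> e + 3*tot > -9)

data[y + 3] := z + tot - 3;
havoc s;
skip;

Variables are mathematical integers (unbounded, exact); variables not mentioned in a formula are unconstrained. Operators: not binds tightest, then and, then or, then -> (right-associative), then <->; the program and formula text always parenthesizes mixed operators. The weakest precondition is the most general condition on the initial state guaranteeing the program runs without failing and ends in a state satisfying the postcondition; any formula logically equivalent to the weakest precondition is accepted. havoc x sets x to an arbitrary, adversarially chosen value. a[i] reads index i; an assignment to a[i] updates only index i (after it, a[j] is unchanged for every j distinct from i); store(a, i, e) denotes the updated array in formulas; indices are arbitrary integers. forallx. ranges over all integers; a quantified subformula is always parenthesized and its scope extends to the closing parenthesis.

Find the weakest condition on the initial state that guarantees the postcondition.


Working backward. After the program, the postcondition data[tot] + 2*data[s] + 2 != 0 and (s > -3 -> e + 3*tot > -9) must hold; in canonical form it is 2*data[s] + data[tot] != -2 and (s > -3 -> e + 3*tot > -9).
Before skip: 2*data[s] + data[tot] != -2 and (s > -3 -> e + 3*tot > -9)
Before havoc s: forall s_1. (2*data[s_1] + data[tot] != -2 and (s_1 > -3 -> e + 3*tot > -9))
Before data[y + 3] := z + tot - 3: forall s_1. (2*store(data, y + 3, tot + z - 3)[s_1] + store(data, y + 3, tot + z - 3)[tot] != -2 and (s_1 > -3 -> e + 3*tot > -9))
Answer: WP = forall s_1. (2*store(data, y + 3, tot + z - 3)[s_1] + store(data, y + 3, tot + z - 3)[tot] != -2 and (s_1 > -3 -> e + 3*tot > -9))


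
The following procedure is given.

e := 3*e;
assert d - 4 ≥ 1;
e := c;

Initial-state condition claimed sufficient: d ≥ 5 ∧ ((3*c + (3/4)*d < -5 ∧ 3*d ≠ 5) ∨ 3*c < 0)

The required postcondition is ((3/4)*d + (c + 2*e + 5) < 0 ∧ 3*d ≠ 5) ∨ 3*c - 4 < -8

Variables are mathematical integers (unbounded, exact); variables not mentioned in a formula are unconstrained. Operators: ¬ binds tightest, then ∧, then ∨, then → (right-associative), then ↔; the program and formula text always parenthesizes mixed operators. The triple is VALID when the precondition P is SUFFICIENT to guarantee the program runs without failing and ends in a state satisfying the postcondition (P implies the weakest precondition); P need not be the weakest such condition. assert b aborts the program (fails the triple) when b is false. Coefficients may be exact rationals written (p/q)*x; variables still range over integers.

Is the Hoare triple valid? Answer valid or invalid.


Working backward. After the program, the postcondition ((3/4)*d + (c + 2*e + 5) < 0 ∧ 3*d ≠ 5) ∨ 3*c - 4 < -8 must hold; in canonical form it is (c + (3/4)*d + 2*e < -5 ∧ 3*d ≠ 5) ∨ 3*c < -4.
Before e := c: (3*c + (3/4)*d < -5 ∧ 3*d ≠ 5) ∨ 3*c < -4
Before assert d - 4 ≥ 1: d ≥ 5 ∧ ((3*c + (3/4)*d < -5 ∧ 3*d ≠ 5) ∨ 3*c < -4)
Before e := 3*e: d ≥ 5 ∧ ((3*c + (3/4)*d < -5 ∧ 3*d ≠ 5) ∨ 3*c < -4)
The weakest precondition is d ≥ 5 ∧ ((3*c + (3/4)*d < -5 ∧ 3*d ≠ 5) ∨ 3*c < -4).
Check whether d ≥ 5 ∧ ((3*c + (3/4)*d < -5 ∧ 3*d ≠ 5) ∨ 3*c < 0) implies it.
Countermodel: at the initial state c = -1, d = 5, the precondition holds but the weakest precondition fails.
Answer: invalid


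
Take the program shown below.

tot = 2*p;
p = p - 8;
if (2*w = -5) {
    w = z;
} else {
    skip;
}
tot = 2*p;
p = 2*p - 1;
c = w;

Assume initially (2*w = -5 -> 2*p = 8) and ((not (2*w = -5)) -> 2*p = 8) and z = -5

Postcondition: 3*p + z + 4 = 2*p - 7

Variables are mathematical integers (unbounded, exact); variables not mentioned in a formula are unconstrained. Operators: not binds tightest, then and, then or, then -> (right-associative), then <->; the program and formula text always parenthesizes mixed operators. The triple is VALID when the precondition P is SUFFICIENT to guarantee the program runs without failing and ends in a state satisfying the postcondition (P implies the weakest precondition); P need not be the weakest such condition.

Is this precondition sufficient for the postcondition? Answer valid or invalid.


Working backward. After the program, the postcondition 3*p + z + 4 = 2*p - 7 must hold; in canonical form it is p + z = -11.
Before c := w: p + z = -11
Before p := 2*p - 1: 2*p + z = -10
Before tot := 2*p: 2*p + z = -10
Then branch requires 2*p + z = -10; else branch requires 2*p + z = -10.
Before the if: (2*w = -5 -> 2*p + z = -10) and ((not (2*w = -5)) -> 2*p + z = -10)
Before p := p - 8: (2*w = -5 -> 2*p + z = 6) and ((not (2*w = -5)) -> 2*p + z = 6)
Before tot := 2*p: (2*w = -5 -> 2*p + z = 6) and ((not (2*w = -5)) -> 2*p + z = 6)
The weakest precondition is (2*w = -5 -> 2*p + z = 6) and ((not (2*w = -5)) -> 2*p + z = 6).
Check whether (2*w = -5 -> 2*p = 8) and ((not (2*w = -5)) -> 2*p = 8) and z = -5 implies it.
Countermodel: at the initial state p = 4, w = 0, z = -5, the precondition holds but the weakest precondition fails.
Answer: invalid


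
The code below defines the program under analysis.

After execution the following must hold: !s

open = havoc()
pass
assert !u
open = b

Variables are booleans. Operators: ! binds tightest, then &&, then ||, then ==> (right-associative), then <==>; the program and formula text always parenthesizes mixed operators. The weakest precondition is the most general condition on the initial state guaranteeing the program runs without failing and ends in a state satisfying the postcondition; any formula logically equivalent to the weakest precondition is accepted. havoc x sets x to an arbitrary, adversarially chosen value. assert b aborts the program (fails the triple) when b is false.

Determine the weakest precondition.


Working backward. After the program, !s must hold.
Before open := b: !s
Before assert !u: (!u) && (!s)
Before skip: (!u) && (!s)
Before havoc open: (!u) && (!s)
Answer: WP = (!u) && (!s)
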